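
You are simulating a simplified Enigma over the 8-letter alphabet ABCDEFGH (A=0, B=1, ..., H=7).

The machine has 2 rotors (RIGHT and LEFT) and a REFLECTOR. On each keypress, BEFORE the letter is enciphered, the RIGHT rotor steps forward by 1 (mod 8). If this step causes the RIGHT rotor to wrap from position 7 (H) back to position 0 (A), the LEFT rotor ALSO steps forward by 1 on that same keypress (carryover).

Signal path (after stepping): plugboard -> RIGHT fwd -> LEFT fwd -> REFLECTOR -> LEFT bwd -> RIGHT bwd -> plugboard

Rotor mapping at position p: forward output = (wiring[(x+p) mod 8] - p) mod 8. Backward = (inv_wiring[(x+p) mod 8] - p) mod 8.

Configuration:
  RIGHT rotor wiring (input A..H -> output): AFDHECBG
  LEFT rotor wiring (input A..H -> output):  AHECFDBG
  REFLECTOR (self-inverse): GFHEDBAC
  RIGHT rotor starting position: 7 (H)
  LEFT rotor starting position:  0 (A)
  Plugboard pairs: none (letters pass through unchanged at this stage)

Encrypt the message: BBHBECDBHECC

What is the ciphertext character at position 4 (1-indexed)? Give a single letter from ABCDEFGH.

Char 1 ('B'): step: R->0, L->1 (L advanced); B->plug->B->R->F->L->A->refl->G->L'->A->R'->A->plug->A
Char 2 ('B'): step: R->1, L=1; B->plug->B->R->C->L->B->refl->F->L'->G->R'->C->plug->C
Char 3 ('H'): step: R->2, L=1; H->plug->H->R->D->L->E->refl->D->L'->B->R'->A->plug->A
Char 4 ('B'): step: R->3, L=1; B->plug->B->R->B->L->D->refl->E->L'->D->R'->E->plug->E

E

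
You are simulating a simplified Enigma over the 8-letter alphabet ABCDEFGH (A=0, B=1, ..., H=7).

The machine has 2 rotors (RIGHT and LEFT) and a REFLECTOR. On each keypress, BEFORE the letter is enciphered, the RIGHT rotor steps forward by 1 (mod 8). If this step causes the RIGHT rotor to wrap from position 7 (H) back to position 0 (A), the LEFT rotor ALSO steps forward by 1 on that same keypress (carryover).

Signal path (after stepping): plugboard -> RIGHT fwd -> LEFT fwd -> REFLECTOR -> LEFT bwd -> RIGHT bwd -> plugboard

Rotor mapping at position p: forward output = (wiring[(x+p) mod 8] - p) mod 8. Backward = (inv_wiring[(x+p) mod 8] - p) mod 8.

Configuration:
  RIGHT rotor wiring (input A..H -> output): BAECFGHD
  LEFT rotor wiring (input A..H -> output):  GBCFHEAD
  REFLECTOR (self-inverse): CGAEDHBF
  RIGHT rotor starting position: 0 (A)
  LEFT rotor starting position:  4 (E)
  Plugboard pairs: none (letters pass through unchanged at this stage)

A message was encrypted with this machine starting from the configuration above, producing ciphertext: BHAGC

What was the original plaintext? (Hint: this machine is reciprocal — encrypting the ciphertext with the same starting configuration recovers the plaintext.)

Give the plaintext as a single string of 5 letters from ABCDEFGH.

Answer: EGFBF

Derivation:
Char 1 ('B'): step: R->1, L=4; B->plug->B->R->D->L->H->refl->F->L'->F->R'->E->plug->E
Char 2 ('H'): step: R->2, L=4; H->plug->H->R->G->L->G->refl->B->L'->H->R'->G->plug->G
Char 3 ('A'): step: R->3, L=4; A->plug->A->R->H->L->B->refl->G->L'->G->R'->F->plug->F
Char 4 ('G'): step: R->4, L=4; G->plug->G->R->A->L->D->refl->E->L'->C->R'->B->plug->B
Char 5 ('C'): step: R->5, L=4; C->plug->C->R->G->L->G->refl->B->L'->H->R'->F->plug->F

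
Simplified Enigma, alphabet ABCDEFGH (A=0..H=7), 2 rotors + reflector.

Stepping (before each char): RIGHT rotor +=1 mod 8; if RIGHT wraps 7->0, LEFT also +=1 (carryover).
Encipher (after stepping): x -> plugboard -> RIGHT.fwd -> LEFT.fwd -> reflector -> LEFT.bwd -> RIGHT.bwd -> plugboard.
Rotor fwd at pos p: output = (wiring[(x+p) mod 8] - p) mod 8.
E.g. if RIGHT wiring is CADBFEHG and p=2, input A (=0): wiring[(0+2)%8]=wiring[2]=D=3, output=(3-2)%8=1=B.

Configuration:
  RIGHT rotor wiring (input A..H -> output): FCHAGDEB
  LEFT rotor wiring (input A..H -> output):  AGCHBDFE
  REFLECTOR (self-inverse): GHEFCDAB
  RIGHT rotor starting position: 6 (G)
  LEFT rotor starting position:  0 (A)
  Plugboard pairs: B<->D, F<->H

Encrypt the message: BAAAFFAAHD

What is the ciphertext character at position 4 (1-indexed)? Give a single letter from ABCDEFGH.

Char 1 ('B'): step: R->7, L=0; B->plug->D->R->A->L->A->refl->G->L'->B->R'->E->plug->E
Char 2 ('A'): step: R->0, L->1 (L advanced); A->plug->A->R->F->L->E->refl->C->L'->E->R'->G->plug->G
Char 3 ('A'): step: R->1, L=1; A->plug->A->R->B->L->B->refl->H->L'->H->R'->C->plug->C
Char 4 ('A'): step: R->2, L=1; A->plug->A->R->F->L->E->refl->C->L'->E->R'->C->plug->C

C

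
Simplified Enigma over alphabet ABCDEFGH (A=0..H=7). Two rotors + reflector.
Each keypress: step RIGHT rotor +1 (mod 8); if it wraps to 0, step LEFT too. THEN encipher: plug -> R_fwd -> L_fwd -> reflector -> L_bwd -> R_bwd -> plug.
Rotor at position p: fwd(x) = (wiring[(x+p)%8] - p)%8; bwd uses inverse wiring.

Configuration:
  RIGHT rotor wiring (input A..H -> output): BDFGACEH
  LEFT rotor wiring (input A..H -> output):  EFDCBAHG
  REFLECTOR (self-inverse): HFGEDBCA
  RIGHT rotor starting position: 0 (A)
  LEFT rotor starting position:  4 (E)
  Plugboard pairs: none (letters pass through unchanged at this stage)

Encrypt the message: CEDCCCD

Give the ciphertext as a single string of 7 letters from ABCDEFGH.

Char 1 ('C'): step: R->1, L=4; C->plug->C->R->F->L->B->refl->F->L'->A->R'->H->plug->H
Char 2 ('E'): step: R->2, L=4; E->plug->E->R->C->L->D->refl->E->L'->B->R'->H->plug->H
Char 3 ('D'): step: R->3, L=4; D->plug->D->R->B->L->E->refl->D->L'->C->R'->H->plug->H
Char 4 ('C'): step: R->4, L=4; C->plug->C->R->A->L->F->refl->B->L'->F->R'->E->plug->E
Char 5 ('C'): step: R->5, L=4; C->plug->C->R->C->L->D->refl->E->L'->B->R'->G->plug->G
Char 6 ('C'): step: R->6, L=4; C->plug->C->R->D->L->C->refl->G->L'->H->R'->E->plug->E
Char 7 ('D'): step: R->7, L=4; D->plug->D->R->G->L->H->refl->A->L'->E->R'->C->plug->C

Answer: HHHEGEC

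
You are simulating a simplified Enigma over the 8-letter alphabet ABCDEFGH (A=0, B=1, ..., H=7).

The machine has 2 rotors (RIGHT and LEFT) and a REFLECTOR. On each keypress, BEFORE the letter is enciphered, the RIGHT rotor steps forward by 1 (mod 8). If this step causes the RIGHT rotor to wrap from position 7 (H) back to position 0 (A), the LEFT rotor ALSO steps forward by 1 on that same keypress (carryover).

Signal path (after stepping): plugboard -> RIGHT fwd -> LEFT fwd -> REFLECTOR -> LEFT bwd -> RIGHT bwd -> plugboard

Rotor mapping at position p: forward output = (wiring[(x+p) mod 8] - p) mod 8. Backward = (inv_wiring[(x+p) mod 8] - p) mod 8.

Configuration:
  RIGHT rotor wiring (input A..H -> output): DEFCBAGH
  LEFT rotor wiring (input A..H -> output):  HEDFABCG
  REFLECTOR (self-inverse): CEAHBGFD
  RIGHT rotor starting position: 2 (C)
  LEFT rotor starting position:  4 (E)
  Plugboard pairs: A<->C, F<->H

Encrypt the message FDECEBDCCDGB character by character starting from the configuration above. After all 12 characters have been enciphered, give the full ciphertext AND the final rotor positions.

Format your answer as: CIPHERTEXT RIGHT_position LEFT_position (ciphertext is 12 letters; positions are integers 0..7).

Answer: GCHEAFFDEFBA 6 5

Derivation:
Char 1 ('F'): step: R->3, L=4; F->plug->H->R->C->L->G->refl->F->L'->B->R'->G->plug->G
Char 2 ('D'): step: R->4, L=4; D->plug->D->R->D->L->C->refl->A->L'->F->R'->A->plug->C
Char 3 ('E'): step: R->5, L=4; E->plug->E->R->H->L->B->refl->E->L'->A->R'->F->plug->H
Char 4 ('C'): step: R->6, L=4; C->plug->A->R->A->L->E->refl->B->L'->H->R'->E->plug->E
Char 5 ('E'): step: R->7, L=4; E->plug->E->R->D->L->C->refl->A->L'->F->R'->C->plug->A
Char 6 ('B'): step: R->0, L->5 (L advanced); B->plug->B->R->E->L->H->refl->D->L'->H->R'->H->plug->F
Char 7 ('D'): step: R->1, L=5; D->plug->D->R->A->L->E->refl->B->L'->C->R'->H->plug->F
Char 8 ('C'): step: R->2, L=5; C->plug->A->R->D->L->C->refl->A->L'->G->R'->D->plug->D
Char 9 ('C'): step: R->3, L=5; C->plug->A->R->H->L->D->refl->H->L'->E->R'->E->plug->E
Char 10 ('D'): step: R->4, L=5; D->plug->D->R->D->L->C->refl->A->L'->G->R'->H->plug->F
Char 11 ('G'): step: R->5, L=5; G->plug->G->R->F->L->G->refl->F->L'->B->R'->B->plug->B
Char 12 ('B'): step: R->6, L=5; B->plug->B->R->B->L->F->refl->G->L'->F->R'->C->plug->A
Final: ciphertext=GCHEAFFDEFBA, RIGHT=6, LEFT=5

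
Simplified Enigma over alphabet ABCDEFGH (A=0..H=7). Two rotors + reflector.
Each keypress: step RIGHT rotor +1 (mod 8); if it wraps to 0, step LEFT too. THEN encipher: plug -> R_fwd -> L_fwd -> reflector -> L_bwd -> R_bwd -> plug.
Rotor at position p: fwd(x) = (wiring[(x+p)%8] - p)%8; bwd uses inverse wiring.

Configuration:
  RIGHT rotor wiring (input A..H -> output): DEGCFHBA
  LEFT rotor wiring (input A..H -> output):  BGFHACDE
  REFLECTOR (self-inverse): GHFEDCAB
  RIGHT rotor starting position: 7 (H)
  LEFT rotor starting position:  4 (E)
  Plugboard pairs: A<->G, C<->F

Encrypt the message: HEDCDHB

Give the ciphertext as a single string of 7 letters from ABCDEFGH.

Char 1 ('H'): step: R->0, L->5 (L advanced); H->plug->H->R->A->L->F->refl->C->L'->G->R'->C->plug->F
Char 2 ('E'): step: R->1, L=5; E->plug->E->R->G->L->C->refl->F->L'->A->R'->F->plug->C
Char 3 ('D'): step: R->2, L=5; D->plug->D->R->F->L->A->refl->G->L'->B->R'->G->plug->A
Char 4 ('C'): step: R->3, L=5; C->plug->F->R->A->L->F->refl->C->L'->G->R'->D->plug->D
Char 5 ('D'): step: R->4, L=5; D->plug->D->R->E->L->B->refl->H->L'->C->R'->G->plug->A
Char 6 ('H'): step: R->5, L=5; H->plug->H->R->A->L->F->refl->C->L'->G->R'->D->plug->D
Char 7 ('B'): step: R->6, L=5; B->plug->B->R->C->L->H->refl->B->L'->E->R'->F->plug->C

Answer: FCADADC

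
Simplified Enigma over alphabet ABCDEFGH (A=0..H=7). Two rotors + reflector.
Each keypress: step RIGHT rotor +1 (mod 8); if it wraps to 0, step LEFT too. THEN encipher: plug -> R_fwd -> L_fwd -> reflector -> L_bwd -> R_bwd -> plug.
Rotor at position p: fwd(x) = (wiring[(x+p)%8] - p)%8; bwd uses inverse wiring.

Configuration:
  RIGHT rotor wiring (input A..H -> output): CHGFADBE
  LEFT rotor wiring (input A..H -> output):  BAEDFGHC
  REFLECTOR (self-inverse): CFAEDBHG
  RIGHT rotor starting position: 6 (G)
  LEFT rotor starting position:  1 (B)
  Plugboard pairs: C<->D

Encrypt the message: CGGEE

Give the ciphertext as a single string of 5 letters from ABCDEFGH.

Char 1 ('C'): step: R->7, L=1; C->plug->D->R->H->L->A->refl->C->L'->C->R'->H->plug->H
Char 2 ('G'): step: R->0, L->2 (L advanced); G->plug->G->R->B->L->B->refl->F->L'->E->R'->H->plug->H
Char 3 ('G'): step: R->1, L=2; G->plug->G->R->D->L->E->refl->D->L'->C->R'->E->plug->E
Char 4 ('E'): step: R->2, L=2; E->plug->E->R->H->L->G->refl->H->L'->G->R'->C->plug->D
Char 5 ('E'): step: R->3, L=2; E->plug->E->R->B->L->B->refl->F->L'->E->R'->G->plug->G

Answer: HHEDG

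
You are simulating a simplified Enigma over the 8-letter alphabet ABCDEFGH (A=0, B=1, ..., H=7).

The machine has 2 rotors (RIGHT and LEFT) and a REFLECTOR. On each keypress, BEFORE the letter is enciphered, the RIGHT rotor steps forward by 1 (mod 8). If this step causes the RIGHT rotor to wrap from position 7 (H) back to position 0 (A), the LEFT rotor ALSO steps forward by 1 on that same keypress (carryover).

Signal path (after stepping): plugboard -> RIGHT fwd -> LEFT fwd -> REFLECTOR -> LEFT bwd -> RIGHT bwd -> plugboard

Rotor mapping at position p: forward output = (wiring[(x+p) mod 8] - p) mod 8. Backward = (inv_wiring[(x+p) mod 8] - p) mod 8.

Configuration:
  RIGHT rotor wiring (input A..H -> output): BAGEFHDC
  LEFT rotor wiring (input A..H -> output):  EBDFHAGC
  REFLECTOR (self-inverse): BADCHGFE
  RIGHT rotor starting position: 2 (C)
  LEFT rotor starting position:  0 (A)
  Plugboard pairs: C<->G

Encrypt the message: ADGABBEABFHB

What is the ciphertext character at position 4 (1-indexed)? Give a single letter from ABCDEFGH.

Char 1 ('A'): step: R->3, L=0; A->plug->A->R->B->L->B->refl->A->L'->F->R'->G->plug->C
Char 2 ('D'): step: R->4, L=0; D->plug->D->R->G->L->G->refl->F->L'->D->R'->B->plug->B
Char 3 ('G'): step: R->5, L=0; G->plug->C->R->F->L->A->refl->B->L'->B->R'->F->plug->F
Char 4 ('A'): step: R->6, L=0; A->plug->A->R->F->L->A->refl->B->L'->B->R'->H->plug->H

H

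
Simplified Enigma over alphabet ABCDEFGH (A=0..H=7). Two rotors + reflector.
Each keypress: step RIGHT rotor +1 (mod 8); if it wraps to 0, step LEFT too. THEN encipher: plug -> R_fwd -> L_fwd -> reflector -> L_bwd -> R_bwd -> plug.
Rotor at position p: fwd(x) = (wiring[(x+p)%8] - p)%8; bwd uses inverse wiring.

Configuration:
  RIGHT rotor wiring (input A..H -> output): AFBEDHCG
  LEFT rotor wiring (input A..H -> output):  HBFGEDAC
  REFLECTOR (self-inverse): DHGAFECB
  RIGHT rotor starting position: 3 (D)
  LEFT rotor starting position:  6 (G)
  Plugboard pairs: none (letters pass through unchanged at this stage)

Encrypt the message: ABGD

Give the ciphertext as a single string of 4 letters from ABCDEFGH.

Answer: FDEF

Derivation:
Char 1 ('A'): step: R->4, L=6; A->plug->A->R->H->L->F->refl->E->L'->B->R'->F->plug->F
Char 2 ('B'): step: R->5, L=6; B->plug->B->R->F->L->A->refl->D->L'->D->R'->D->plug->D
Char 3 ('G'): step: R->6, L=6; G->plug->G->R->F->L->A->refl->D->L'->D->R'->E->plug->E
Char 4 ('D'): step: R->7, L=6; D->plug->D->R->C->L->B->refl->H->L'->E->R'->F->plug->F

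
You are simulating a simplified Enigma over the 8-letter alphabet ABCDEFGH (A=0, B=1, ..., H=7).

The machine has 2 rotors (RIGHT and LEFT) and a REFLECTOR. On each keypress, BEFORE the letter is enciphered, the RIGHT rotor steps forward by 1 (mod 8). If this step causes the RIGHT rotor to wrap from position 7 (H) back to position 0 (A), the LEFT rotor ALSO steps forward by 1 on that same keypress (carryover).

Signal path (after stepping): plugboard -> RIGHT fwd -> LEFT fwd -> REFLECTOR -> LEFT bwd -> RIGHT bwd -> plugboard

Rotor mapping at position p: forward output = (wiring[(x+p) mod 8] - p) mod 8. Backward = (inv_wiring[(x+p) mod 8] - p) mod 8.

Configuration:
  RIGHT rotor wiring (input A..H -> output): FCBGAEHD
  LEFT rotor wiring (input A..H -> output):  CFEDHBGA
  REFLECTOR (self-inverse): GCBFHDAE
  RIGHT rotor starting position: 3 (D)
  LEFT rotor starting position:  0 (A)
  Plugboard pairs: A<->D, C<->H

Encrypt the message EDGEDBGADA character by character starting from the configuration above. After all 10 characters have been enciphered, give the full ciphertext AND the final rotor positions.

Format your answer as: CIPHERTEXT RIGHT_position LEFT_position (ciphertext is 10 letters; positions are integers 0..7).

Char 1 ('E'): step: R->4, L=0; E->plug->E->R->B->L->F->refl->D->L'->D->R'->C->plug->H
Char 2 ('D'): step: R->5, L=0; D->plug->A->R->H->L->A->refl->G->L'->G->R'->C->plug->H
Char 3 ('G'): step: R->6, L=0; G->plug->G->R->C->L->E->refl->H->L'->E->R'->D->plug->A
Char 4 ('E'): step: R->7, L=0; E->plug->E->R->H->L->A->refl->G->L'->G->R'->B->plug->B
Char 5 ('D'): step: R->0, L->1 (L advanced); D->plug->A->R->F->L->F->refl->D->L'->B->R'->C->plug->H
Char 6 ('B'): step: R->1, L=1; B->plug->B->R->A->L->E->refl->H->L'->G->R'->F->plug->F
Char 7 ('G'): step: R->2, L=1; G->plug->G->R->D->L->G->refl->A->L'->E->R'->B->plug->B
Char 8 ('A'): step: R->3, L=1; A->plug->D->R->E->L->A->refl->G->L'->D->R'->A->plug->D
Char 9 ('D'): step: R->4, L=1; D->plug->A->R->E->L->A->refl->G->L'->D->R'->C->plug->H
Char 10 ('A'): step: R->5, L=1; A->plug->D->R->A->L->E->refl->H->L'->G->R'->C->plug->H
Final: ciphertext=HHABHFBDHH, RIGHT=5, LEFT=1

Answer: HHABHFBDHH 5 1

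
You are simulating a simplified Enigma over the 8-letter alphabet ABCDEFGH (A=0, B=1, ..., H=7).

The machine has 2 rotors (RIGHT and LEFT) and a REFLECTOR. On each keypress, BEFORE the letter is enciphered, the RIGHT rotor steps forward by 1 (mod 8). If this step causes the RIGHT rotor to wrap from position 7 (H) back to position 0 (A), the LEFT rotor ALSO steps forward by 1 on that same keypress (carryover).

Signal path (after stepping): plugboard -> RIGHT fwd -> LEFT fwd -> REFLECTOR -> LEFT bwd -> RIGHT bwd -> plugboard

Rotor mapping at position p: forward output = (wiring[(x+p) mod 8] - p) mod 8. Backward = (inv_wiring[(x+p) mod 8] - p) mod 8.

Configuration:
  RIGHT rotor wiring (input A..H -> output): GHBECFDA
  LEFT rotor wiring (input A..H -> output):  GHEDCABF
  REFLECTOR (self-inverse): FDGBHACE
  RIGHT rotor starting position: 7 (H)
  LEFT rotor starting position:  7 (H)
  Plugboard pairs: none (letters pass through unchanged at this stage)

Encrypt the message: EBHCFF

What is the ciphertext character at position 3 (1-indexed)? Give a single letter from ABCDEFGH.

Char 1 ('E'): step: R->0, L->0 (L advanced); E->plug->E->R->C->L->E->refl->H->L'->B->R'->C->plug->C
Char 2 ('B'): step: R->1, L=0; B->plug->B->R->A->L->G->refl->C->L'->E->R'->E->plug->E
Char 3 ('H'): step: R->2, L=0; H->plug->H->R->F->L->A->refl->F->L'->H->R'->A->plug->A

A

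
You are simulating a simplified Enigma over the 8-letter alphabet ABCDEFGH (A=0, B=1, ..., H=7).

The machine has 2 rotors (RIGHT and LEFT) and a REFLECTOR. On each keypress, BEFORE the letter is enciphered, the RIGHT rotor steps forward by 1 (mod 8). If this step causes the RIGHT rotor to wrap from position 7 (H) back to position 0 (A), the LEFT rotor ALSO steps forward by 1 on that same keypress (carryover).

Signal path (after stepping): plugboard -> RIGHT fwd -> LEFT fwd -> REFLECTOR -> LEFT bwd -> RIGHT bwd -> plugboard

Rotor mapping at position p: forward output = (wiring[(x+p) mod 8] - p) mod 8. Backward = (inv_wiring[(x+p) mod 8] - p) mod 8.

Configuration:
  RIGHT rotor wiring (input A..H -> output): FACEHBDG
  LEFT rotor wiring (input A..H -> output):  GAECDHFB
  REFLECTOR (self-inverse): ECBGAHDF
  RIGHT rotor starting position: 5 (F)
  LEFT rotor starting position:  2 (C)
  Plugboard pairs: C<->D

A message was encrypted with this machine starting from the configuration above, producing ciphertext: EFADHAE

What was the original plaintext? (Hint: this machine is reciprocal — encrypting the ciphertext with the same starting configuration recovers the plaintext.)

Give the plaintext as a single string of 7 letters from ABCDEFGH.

Answer: DGCAAFC

Derivation:
Char 1 ('E'): step: R->6, L=2; E->plug->E->R->E->L->D->refl->G->L'->H->R'->C->plug->D
Char 2 ('F'): step: R->7, L=2; F->plug->F->R->A->L->C->refl->B->L'->C->R'->G->plug->G
Char 3 ('A'): step: R->0, L->3 (L advanced); A->plug->A->R->F->L->D->refl->G->L'->E->R'->D->plug->C
Char 4 ('D'): step: R->1, L=3; D->plug->C->R->D->L->C->refl->B->L'->H->R'->A->plug->A
Char 5 ('H'): step: R->2, L=3; H->plug->H->R->G->L->F->refl->H->L'->A->R'->A->plug->A
Char 6 ('A'): step: R->3, L=3; A->plug->A->R->B->L->A->refl->E->L'->C->R'->F->plug->F
Char 7 ('E'): step: R->4, L=3; E->plug->E->R->B->L->A->refl->E->L'->C->R'->D->plug->C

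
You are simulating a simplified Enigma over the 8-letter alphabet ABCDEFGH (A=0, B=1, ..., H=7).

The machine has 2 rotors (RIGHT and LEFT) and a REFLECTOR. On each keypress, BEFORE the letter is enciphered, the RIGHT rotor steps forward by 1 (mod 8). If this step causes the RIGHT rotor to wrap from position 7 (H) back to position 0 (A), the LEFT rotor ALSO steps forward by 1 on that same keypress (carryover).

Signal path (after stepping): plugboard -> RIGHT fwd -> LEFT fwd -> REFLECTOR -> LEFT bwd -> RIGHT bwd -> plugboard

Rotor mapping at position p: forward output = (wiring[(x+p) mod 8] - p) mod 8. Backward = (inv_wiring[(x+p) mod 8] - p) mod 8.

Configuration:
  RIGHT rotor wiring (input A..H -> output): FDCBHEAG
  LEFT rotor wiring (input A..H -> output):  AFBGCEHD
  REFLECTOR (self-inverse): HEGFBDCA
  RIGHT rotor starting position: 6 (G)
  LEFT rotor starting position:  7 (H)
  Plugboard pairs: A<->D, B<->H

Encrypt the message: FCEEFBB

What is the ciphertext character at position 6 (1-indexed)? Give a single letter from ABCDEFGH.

Char 1 ('F'): step: R->7, L=7; F->plug->F->R->A->L->E->refl->B->L'->B->R'->H->plug->B
Char 2 ('C'): step: R->0, L->0 (L advanced); C->plug->C->R->C->L->B->refl->E->L'->F->R'->A->plug->D
Char 3 ('E'): step: R->1, L=0; E->plug->E->R->D->L->G->refl->C->L'->E->R'->H->plug->B
Char 4 ('E'): step: R->2, L=0; E->plug->E->R->G->L->H->refl->A->L'->A->R'->A->plug->D
Char 5 ('F'): step: R->3, L=0; F->plug->F->R->C->L->B->refl->E->L'->F->R'->D->plug->A
Char 6 ('B'): step: R->4, L=0; B->plug->H->R->F->L->E->refl->B->L'->C->R'->D->plug->A

A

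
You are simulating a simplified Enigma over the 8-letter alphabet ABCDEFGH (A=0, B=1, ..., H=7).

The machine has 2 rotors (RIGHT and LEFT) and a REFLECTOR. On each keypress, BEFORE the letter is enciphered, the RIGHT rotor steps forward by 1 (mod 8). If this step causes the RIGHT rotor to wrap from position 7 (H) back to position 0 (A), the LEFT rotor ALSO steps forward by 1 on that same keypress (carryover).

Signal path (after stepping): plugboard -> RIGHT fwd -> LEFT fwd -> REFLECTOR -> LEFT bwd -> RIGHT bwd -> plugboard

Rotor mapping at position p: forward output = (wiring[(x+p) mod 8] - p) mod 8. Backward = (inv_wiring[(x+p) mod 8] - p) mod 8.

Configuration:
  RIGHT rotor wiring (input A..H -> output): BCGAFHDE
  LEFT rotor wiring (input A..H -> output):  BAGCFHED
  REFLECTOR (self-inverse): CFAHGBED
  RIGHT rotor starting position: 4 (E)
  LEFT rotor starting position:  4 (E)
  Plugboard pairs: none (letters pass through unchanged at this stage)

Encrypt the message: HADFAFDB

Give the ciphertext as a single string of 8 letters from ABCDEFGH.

Char 1 ('H'): step: R->5, L=4; H->plug->H->R->A->L->B->refl->F->L'->E->R'->D->plug->D
Char 2 ('A'): step: R->6, L=4; A->plug->A->R->F->L->E->refl->G->L'->H->R'->G->plug->G
Char 3 ('D'): step: R->7, L=4; D->plug->D->R->H->L->G->refl->E->L'->F->R'->A->plug->A
Char 4 ('F'): step: R->0, L->5 (L advanced); F->plug->F->R->H->L->A->refl->C->L'->A->R'->D->plug->D
Char 5 ('A'): step: R->1, L=5; A->plug->A->R->B->L->H->refl->D->L'->E->R'->D->plug->D
Char 6 ('F'): step: R->2, L=5; F->plug->F->R->C->L->G->refl->E->L'->D->R'->C->plug->C
Char 7 ('D'): step: R->3, L=5; D->plug->D->R->A->L->C->refl->A->L'->H->R'->G->plug->G
Char 8 ('B'): step: R->4, L=5; B->plug->B->R->D->L->E->refl->G->L'->C->R'->G->plug->G

Answer: DGADDCGG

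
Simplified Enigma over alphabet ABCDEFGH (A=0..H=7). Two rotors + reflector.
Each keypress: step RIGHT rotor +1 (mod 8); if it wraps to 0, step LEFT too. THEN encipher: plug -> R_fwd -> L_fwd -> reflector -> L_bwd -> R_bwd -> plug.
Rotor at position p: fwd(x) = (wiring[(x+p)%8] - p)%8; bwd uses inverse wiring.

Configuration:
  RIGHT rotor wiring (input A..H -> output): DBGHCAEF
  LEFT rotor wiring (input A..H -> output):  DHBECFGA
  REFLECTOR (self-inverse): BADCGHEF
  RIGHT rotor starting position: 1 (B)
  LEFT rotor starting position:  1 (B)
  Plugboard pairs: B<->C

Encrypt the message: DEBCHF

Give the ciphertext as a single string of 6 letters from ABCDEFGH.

Char 1 ('D'): step: R->2, L=1; D->plug->D->R->G->L->H->refl->F->L'->F->R'->B->plug->C
Char 2 ('E'): step: R->3, L=1; E->plug->E->R->C->L->D->refl->C->L'->H->R'->B->plug->C
Char 3 ('B'): step: R->4, L=1; B->plug->C->R->A->L->G->refl->E->L'->E->R'->B->plug->C
Char 4 ('C'): step: R->5, L=1; C->plug->B->R->H->L->C->refl->D->L'->C->R'->G->plug->G
Char 5 ('H'): step: R->6, L=1; H->plug->H->R->C->L->D->refl->C->L'->H->R'->B->plug->C
Char 6 ('F'): step: R->7, L=1; F->plug->F->R->D->L->B->refl->A->L'->B->R'->G->plug->G

Answer: CCCGCG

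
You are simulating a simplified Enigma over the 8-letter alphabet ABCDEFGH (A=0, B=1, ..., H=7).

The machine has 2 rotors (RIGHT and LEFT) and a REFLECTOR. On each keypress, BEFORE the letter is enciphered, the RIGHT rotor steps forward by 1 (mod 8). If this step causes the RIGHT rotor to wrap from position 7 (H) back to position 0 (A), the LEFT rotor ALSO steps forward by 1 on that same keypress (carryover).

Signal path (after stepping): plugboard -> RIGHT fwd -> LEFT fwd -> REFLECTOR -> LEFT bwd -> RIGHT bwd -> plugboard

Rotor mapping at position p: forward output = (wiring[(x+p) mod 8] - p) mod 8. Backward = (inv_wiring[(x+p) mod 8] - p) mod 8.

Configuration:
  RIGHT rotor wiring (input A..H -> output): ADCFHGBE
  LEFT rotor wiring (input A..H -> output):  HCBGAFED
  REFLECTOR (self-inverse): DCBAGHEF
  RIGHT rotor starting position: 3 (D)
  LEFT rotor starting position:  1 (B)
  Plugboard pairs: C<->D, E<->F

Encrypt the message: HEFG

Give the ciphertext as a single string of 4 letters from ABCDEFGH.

Answer: DAED

Derivation:
Char 1 ('H'): step: R->4, L=1; H->plug->H->R->B->L->A->refl->D->L'->F->R'->C->plug->D
Char 2 ('E'): step: R->5, L=1; E->plug->F->R->F->L->D->refl->A->L'->B->R'->A->plug->A
Char 3 ('F'): step: R->6, L=1; F->plug->E->R->E->L->E->refl->G->L'->H->R'->F->plug->E
Char 4 ('G'): step: R->7, L=1; G->plug->G->R->H->L->G->refl->E->L'->E->R'->C->plug->D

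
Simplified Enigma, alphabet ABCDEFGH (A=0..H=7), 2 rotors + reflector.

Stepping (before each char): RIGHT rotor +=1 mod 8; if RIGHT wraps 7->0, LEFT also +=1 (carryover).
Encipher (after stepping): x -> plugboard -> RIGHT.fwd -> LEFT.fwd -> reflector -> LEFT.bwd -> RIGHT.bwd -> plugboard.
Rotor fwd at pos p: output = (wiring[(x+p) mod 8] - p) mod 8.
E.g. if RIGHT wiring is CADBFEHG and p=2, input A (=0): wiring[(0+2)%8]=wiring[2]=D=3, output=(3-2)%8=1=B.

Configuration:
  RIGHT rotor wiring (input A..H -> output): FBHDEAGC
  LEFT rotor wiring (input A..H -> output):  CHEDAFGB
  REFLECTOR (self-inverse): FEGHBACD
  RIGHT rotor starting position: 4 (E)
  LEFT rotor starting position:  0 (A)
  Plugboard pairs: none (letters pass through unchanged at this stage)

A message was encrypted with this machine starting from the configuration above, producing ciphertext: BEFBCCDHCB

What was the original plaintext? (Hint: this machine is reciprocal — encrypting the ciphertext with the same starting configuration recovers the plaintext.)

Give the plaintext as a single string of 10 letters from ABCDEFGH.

Answer: ADEDAFBBGC

Derivation:
Char 1 ('B'): step: R->5, L=0; B->plug->B->R->B->L->H->refl->D->L'->D->R'->A->plug->A
Char 2 ('E'): step: R->6, L=0; E->plug->E->R->B->L->H->refl->D->L'->D->R'->D->plug->D
Char 3 ('F'): step: R->7, L=0; F->plug->F->R->F->L->F->refl->A->L'->E->R'->E->plug->E
Char 4 ('B'): step: R->0, L->1 (L advanced); B->plug->B->R->B->L->D->refl->H->L'->D->R'->D->plug->D
Char 5 ('C'): step: R->1, L=1; C->plug->C->R->C->L->C->refl->G->L'->A->R'->A->plug->A
Char 6 ('C'): step: R->2, L=1; C->plug->C->R->C->L->C->refl->G->L'->A->R'->F->plug->F
Char 7 ('D'): step: R->3, L=1; D->plug->D->R->D->L->H->refl->D->L'->B->R'->B->plug->B
Char 8 ('H'): step: R->4, L=1; H->plug->H->R->H->L->B->refl->E->L'->E->R'->B->plug->B
Char 9 ('C'): step: R->5, L=1; C->plug->C->R->F->L->F->refl->A->L'->G->R'->G->plug->G
Char 10 ('B'): step: R->6, L=1; B->plug->B->R->E->L->E->refl->B->L'->H->R'->C->plug->C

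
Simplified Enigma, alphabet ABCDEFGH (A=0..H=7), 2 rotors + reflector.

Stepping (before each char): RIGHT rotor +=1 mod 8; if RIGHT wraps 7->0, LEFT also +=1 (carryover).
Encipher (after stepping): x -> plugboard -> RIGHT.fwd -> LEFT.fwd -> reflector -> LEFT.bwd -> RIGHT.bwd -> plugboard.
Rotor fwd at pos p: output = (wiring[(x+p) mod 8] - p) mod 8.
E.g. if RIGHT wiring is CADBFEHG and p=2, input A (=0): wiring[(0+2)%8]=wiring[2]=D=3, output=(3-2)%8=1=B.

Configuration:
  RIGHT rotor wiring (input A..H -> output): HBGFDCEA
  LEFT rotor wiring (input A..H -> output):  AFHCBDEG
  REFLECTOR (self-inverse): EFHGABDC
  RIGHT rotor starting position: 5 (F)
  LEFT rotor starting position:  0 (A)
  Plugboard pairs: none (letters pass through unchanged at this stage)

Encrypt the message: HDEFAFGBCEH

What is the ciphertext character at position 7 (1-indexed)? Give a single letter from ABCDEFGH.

Char 1 ('H'): step: R->6, L=0; H->plug->H->R->E->L->B->refl->F->L'->B->R'->C->plug->C
Char 2 ('D'): step: R->7, L=0; D->plug->D->R->H->L->G->refl->D->L'->F->R'->H->plug->H
Char 3 ('E'): step: R->0, L->1 (L advanced); E->plug->E->R->D->L->A->refl->E->L'->A->R'->H->plug->H
Char 4 ('F'): step: R->1, L=1; F->plug->F->R->D->L->A->refl->E->L'->A->R'->A->plug->A
Char 5 ('A'): step: R->2, L=1; A->plug->A->R->E->L->C->refl->H->L'->H->R'->H->plug->H
Char 6 ('F'): step: R->3, L=1; F->plug->F->R->E->L->C->refl->H->L'->H->R'->C->plug->C
Char 7 ('G'): step: R->4, L=1; G->plug->G->R->C->L->B->refl->F->L'->G->R'->B->plug->B

B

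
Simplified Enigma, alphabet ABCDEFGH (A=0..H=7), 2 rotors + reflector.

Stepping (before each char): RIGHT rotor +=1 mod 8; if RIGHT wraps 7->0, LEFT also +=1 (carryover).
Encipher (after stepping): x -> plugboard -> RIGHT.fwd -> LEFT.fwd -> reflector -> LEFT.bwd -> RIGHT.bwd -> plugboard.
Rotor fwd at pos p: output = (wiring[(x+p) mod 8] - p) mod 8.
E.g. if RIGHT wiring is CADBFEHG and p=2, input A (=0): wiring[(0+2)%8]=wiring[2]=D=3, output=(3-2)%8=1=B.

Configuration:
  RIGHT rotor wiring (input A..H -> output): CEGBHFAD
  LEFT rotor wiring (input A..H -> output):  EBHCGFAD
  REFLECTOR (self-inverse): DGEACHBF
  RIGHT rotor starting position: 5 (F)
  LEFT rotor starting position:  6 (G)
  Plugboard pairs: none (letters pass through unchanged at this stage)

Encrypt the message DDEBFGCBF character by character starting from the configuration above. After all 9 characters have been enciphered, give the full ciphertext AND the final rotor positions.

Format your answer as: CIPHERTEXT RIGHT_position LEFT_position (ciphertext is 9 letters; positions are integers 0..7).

Char 1 ('D'): step: R->6, L=6; D->plug->D->R->G->L->A->refl->D->L'->D->R'->F->plug->F
Char 2 ('D'): step: R->7, L=6; D->plug->D->R->H->L->H->refl->F->L'->B->R'->H->plug->H
Char 3 ('E'): step: R->0, L->7 (L advanced); E->plug->E->R->H->L->B->refl->G->L'->G->R'->C->plug->C
Char 4 ('B'): step: R->1, L=7; B->plug->B->R->F->L->H->refl->F->L'->B->R'->H->plug->H
Char 5 ('F'): step: R->2, L=7; F->plug->F->R->B->L->F->refl->H->L'->F->R'->C->plug->C
Char 6 ('G'): step: R->3, L=7; G->plug->G->R->B->L->F->refl->H->L'->F->R'->D->plug->D
Char 7 ('C'): step: R->4, L=7; C->plug->C->R->E->L->D->refl->A->L'->D->R'->A->plug->A
Char 8 ('B'): step: R->5, L=7; B->plug->B->R->D->L->A->refl->D->L'->E->R'->G->plug->G
Char 9 ('F'): step: R->6, L=7; F->plug->F->R->D->L->A->refl->D->L'->E->R'->C->plug->C
Final: ciphertext=FHCHCDAGC, RIGHT=6, LEFT=7

Answer: FHCHCDAGC 6 7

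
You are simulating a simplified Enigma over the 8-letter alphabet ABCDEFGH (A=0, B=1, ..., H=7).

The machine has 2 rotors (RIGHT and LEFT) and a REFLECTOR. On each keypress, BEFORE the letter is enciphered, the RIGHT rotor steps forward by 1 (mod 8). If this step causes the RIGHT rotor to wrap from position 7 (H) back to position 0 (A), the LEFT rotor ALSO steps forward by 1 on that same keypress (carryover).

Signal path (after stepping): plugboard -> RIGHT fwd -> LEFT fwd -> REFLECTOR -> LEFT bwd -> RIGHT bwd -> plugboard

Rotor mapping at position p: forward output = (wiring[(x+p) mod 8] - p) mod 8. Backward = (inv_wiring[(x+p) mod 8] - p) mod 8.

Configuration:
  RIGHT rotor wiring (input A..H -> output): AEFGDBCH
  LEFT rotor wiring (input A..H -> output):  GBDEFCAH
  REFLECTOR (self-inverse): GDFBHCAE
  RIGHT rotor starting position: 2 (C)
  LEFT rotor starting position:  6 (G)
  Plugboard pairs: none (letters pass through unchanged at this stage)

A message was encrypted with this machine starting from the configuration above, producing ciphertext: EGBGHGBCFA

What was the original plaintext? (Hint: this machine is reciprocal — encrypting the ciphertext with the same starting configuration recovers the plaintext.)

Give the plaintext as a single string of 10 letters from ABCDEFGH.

Answer: BDCCBBDABC

Derivation:
Char 1 ('E'): step: R->3, L=6; E->plug->E->R->E->L->F->refl->C->L'->A->R'->B->plug->B
Char 2 ('G'): step: R->4, L=6; G->plug->G->R->B->L->B->refl->D->L'->D->R'->D->plug->D
Char 3 ('B'): step: R->5, L=6; B->plug->B->R->F->L->G->refl->A->L'->C->R'->C->plug->C
Char 4 ('G'): step: R->6, L=6; G->plug->G->R->F->L->G->refl->A->L'->C->R'->C->plug->C
Char 5 ('H'): step: R->7, L=6; H->plug->H->R->D->L->D->refl->B->L'->B->R'->B->plug->B
Char 6 ('G'): step: R->0, L->7 (L advanced); G->plug->G->R->C->L->C->refl->F->L'->E->R'->B->plug->B
Char 7 ('B'): step: R->1, L=7; B->plug->B->R->E->L->F->refl->C->L'->C->R'->D->plug->D
Char 8 ('C'): step: R->2, L=7; C->plug->C->R->B->L->H->refl->E->L'->D->R'->A->plug->A
Char 9 ('F'): step: R->3, L=7; F->plug->F->R->F->L->G->refl->A->L'->A->R'->B->plug->B
Char 10 ('A'): step: R->4, L=7; A->plug->A->R->H->L->B->refl->D->L'->G->R'->C->plug->C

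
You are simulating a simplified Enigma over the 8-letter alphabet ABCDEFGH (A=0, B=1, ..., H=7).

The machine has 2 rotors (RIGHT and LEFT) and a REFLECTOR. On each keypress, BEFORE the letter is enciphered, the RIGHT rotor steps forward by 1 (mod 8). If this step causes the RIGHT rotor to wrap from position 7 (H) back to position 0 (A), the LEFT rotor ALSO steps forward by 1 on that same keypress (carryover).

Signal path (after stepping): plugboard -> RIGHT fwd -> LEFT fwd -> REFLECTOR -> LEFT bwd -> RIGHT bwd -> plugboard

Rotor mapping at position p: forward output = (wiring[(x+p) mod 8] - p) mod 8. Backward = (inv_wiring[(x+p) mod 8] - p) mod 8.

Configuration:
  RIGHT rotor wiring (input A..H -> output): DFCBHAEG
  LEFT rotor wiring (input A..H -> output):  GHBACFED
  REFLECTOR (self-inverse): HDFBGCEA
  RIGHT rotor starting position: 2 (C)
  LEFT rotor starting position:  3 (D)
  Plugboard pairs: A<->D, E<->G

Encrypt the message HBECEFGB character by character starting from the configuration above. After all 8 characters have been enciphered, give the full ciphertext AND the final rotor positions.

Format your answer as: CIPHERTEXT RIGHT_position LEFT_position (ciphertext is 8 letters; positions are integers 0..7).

Char 1 ('H'): step: R->3, L=3; H->plug->H->R->H->L->G->refl->E->L'->G->R'->A->plug->D
Char 2 ('B'): step: R->4, L=3; B->plug->B->R->E->L->A->refl->H->L'->B->R'->F->plug->F
Char 3 ('E'): step: R->5, L=3; E->plug->G->R->E->L->A->refl->H->L'->B->R'->C->plug->C
Char 4 ('C'): step: R->6, L=3; C->plug->C->R->F->L->D->refl->B->L'->D->R'->F->plug->F
Char 5 ('E'): step: R->7, L=3; E->plug->G->R->B->L->H->refl->A->L'->E->R'->B->plug->B
Char 6 ('F'): step: R->0, L->4 (L advanced); F->plug->F->R->A->L->G->refl->E->L'->H->R'->E->plug->G
Char 7 ('G'): step: R->1, L=4; G->plug->E->R->H->L->E->refl->G->L'->A->R'->C->plug->C
Char 8 ('B'): step: R->2, L=4; B->plug->B->R->H->L->E->refl->G->L'->A->R'->A->plug->D
Final: ciphertext=DFCFBGCD, RIGHT=2, LEFT=4

Answer: DFCFBGCD 2 4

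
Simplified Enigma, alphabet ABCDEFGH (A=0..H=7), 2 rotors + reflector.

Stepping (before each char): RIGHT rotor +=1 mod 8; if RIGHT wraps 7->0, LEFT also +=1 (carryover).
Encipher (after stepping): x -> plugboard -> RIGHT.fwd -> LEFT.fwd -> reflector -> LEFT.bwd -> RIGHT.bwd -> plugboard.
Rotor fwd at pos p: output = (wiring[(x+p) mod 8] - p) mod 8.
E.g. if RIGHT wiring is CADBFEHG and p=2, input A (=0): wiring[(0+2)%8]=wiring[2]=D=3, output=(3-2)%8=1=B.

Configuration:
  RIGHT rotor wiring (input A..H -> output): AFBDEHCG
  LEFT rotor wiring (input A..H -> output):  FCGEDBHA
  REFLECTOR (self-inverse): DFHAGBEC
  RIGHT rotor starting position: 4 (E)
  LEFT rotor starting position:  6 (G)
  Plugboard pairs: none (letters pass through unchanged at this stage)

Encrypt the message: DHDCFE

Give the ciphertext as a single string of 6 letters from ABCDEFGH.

Char 1 ('D'): step: R->5, L=6; D->plug->D->R->D->L->E->refl->G->L'->F->R'->B->plug->B
Char 2 ('H'): step: R->6, L=6; H->plug->H->R->B->L->C->refl->H->L'->C->R'->C->plug->C
Char 3 ('D'): step: R->7, L=6; D->plug->D->R->C->L->H->refl->C->L'->B->R'->B->plug->B
Char 4 ('C'): step: R->0, L->7 (L advanced); C->plug->C->R->B->L->G->refl->E->L'->F->R'->B->plug->B
Char 5 ('F'): step: R->1, L=7; F->plug->F->R->B->L->G->refl->E->L'->F->R'->G->plug->G
Char 6 ('E'): step: R->2, L=7; E->plug->E->R->A->L->B->refl->F->L'->E->R'->F->plug->F

Answer: BCBBGF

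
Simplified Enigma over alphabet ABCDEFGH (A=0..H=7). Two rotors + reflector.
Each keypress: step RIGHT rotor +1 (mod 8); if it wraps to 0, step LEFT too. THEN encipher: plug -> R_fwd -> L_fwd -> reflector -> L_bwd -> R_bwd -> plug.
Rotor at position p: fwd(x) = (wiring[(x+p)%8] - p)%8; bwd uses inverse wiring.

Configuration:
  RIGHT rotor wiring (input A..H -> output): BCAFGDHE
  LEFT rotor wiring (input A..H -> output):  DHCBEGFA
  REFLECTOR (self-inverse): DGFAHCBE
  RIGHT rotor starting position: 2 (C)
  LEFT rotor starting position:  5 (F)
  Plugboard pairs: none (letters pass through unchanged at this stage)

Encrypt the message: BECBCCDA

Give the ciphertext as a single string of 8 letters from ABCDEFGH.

Char 1 ('B'): step: R->3, L=5; B->plug->B->R->D->L->G->refl->B->L'->A->R'->C->plug->C
Char 2 ('E'): step: R->4, L=5; E->plug->E->R->F->L->F->refl->C->L'->E->R'->G->plug->G
Char 3 ('C'): step: R->5, L=5; C->plug->C->R->H->L->H->refl->E->L'->G->R'->A->plug->A
Char 4 ('B'): step: R->6, L=5; B->plug->B->R->G->L->E->refl->H->L'->H->R'->F->plug->F
Char 5 ('C'): step: R->7, L=5; C->plug->C->R->D->L->G->refl->B->L'->A->R'->H->plug->H
Char 6 ('C'): step: R->0, L->6 (L advanced); C->plug->C->R->A->L->H->refl->E->L'->E->R'->H->plug->H
Char 7 ('D'): step: R->1, L=6; D->plug->D->R->F->L->D->refl->A->L'->H->R'->B->plug->B
Char 8 ('A'): step: R->2, L=6; A->plug->A->R->G->L->G->refl->B->L'->D->R'->B->plug->B

Answer: CGAFHHBB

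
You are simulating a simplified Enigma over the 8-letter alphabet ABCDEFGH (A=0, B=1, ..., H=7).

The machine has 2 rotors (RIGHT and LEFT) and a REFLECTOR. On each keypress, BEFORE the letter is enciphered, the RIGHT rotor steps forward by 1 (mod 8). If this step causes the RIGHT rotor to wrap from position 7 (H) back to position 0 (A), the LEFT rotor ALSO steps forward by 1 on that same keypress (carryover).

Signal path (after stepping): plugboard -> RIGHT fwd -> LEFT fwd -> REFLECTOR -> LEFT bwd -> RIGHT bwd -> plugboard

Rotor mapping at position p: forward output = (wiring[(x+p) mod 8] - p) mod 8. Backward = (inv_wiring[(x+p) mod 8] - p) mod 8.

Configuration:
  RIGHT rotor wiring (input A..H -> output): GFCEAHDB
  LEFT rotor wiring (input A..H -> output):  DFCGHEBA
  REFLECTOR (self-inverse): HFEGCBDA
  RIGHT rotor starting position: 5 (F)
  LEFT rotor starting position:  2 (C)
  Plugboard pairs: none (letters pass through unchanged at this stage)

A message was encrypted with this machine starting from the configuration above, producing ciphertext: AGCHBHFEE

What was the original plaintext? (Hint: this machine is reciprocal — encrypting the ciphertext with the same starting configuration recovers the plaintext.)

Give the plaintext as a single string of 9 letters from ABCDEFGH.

Char 1 ('A'): step: R->6, L=2; A->plug->A->R->F->L->G->refl->D->L'->H->R'->D->plug->D
Char 2 ('G'): step: R->7, L=2; G->plug->G->R->A->L->A->refl->H->L'->E->R'->H->plug->H
Char 3 ('C'): step: R->0, L->3 (L advanced); C->plug->C->R->C->L->B->refl->F->L'->E->R'->D->plug->D
Char 4 ('H'): step: R->1, L=3; H->plug->H->R->F->L->A->refl->H->L'->H->R'->D->plug->D
Char 5 ('B'): step: R->2, L=3; B->plug->B->R->C->L->B->refl->F->L'->E->R'->G->plug->G
Char 6 ('H'): step: R->3, L=3; H->plug->H->R->H->L->H->refl->A->L'->F->R'->B->plug->B
Char 7 ('F'): step: R->4, L=3; F->plug->F->R->B->L->E->refl->C->L'->G->R'->G->plug->G
Char 8 ('E'): step: R->5, L=3; E->plug->E->R->A->L->D->refl->G->L'->D->R'->H->plug->H
Char 9 ('E'): step: R->6, L=3; E->plug->E->R->E->L->F->refl->B->L'->C->R'->G->plug->G

Answer: DHDDGBGHG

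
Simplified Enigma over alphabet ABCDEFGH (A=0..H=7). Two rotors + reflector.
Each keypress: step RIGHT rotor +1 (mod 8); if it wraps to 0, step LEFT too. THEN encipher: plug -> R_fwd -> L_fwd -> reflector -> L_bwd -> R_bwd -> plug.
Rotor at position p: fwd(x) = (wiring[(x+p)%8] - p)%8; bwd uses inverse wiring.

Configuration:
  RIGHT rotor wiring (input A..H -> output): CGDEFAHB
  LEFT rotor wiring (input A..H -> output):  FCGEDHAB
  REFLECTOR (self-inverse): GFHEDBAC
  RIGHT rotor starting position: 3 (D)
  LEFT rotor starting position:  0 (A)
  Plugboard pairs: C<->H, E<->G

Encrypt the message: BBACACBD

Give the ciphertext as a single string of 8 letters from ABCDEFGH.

Char 1 ('B'): step: R->4, L=0; B->plug->B->R->E->L->D->refl->E->L'->D->R'->C->plug->H
Char 2 ('B'): step: R->5, L=0; B->plug->B->R->C->L->G->refl->A->L'->G->R'->F->plug->F
Char 3 ('A'): step: R->6, L=0; A->plug->A->R->B->L->C->refl->H->L'->F->R'->E->plug->G
Char 4 ('C'): step: R->7, L=0; C->plug->H->R->A->L->F->refl->B->L'->H->R'->C->plug->H
Char 5 ('A'): step: R->0, L->1 (L advanced); A->plug->A->R->C->L->D->refl->E->L'->H->R'->G->plug->E
Char 6 ('C'): step: R->1, L=1; C->plug->H->R->B->L->F->refl->B->L'->A->R'->G->plug->E
Char 7 ('B'): step: R->2, L=1; B->plug->B->R->C->L->D->refl->E->L'->H->R'->F->plug->F
Char 8 ('D'): step: R->3, L=1; D->plug->D->R->E->L->G->refl->A->L'->G->R'->E->plug->G

Answer: HFGHEEFG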